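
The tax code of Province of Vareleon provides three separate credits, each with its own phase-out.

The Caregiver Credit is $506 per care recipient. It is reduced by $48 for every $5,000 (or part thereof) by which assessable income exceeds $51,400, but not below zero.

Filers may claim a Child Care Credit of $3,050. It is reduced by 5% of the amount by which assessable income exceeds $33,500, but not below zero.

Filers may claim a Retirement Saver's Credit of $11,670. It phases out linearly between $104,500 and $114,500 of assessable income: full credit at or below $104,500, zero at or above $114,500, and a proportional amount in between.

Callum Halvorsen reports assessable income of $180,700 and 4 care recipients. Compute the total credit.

Caregiver Credit: base = 4 × $506 = $2,024. income exceeds $51,400 by $129,300, which is 26 full-or-partial $5,000 increments; reduction = 26 × $48 = $1,248, leaving $776.
Child Care Credit: 5% of the $147,200 excess over $33,500 is $7,360 ≥ base, so the credit is $0.
Retirement Saver's Credit: $180,700 is at or above $114,500, so the credit is $0.
Total: $776 + $0 + $0 = $776.

$776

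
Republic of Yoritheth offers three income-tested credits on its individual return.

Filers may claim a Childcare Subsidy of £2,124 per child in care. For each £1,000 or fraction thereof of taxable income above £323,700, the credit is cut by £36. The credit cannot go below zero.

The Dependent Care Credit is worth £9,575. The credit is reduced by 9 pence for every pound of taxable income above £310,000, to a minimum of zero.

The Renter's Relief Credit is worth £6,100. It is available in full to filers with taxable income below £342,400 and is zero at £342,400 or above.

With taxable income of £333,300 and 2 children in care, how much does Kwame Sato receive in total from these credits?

Childcare Subsidy: base = 2 × £2,124 = £4,248. income exceeds £323,700 by £9,600, which is 10 full-or-partial £1,000 increments; reduction = 10 × £36 = £360, leaving £3,888.
Dependent Care Credit: 9% of the £23,300 excess over £310,000 is £2,097; credit = £9,575 − £2,097 = £7,478.
Renter's Relief Credit: £333,300 is below the £342,400 cutoff, so the full £6,100 applies.
Total: £3,888 + £7,478 + £6,100 = £17,466.

£17,466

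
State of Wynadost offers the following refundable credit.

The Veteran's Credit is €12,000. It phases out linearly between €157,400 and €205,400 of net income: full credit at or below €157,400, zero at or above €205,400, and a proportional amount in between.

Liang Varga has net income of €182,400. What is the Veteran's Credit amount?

Veteran's Credit: €182,400 is €25,000 into a €48,000 phase-out range, leaving 23,000/48,000 of the credit: €12,000 × 23,000/48,000 = €5,750.

€5,750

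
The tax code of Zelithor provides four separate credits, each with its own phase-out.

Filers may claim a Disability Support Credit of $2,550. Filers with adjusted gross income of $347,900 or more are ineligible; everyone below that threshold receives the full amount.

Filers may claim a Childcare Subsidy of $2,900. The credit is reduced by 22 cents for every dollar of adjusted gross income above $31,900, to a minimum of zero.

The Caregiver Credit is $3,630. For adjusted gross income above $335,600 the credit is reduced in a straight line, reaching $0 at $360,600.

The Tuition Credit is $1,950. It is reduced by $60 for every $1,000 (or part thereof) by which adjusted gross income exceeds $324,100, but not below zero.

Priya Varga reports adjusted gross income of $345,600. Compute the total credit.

$5,358

Disability Support Credit: $345,600 is below the $347,900 cutoff, so the full $2,550 applies.
Childcare Subsidy: 22% of the $313,700 excess over $31,900 is $69,014 ≥ base, so the credit is $0.
Caregiver Credit: $345,600 is $10,000 into a $25,000 phase-out range, leaving 15,000/25,000 of the credit: $3,630 × 15,000/25,000 = $2,178.
Tuition Credit: income exceeds $324,100 by $21,500, which is 22 full-or-partial $1,000 increments; reduction = 22 × $60 = $1,320, leaving $630.
Total: $2,550 + $0 + $2,178 + $630 = $5,358.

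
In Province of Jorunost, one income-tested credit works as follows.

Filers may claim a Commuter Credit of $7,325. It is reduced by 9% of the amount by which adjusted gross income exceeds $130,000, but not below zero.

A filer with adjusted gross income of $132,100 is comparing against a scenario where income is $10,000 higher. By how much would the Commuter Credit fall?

At $132,100 — 9% of the $2,100 excess over $130,000 is $189; credit = $7,325 − $189 = $7,136.
At $142,100 — 9% of the $12,100 excess over $130,000 is $1,089; credit = $7,325 − $1,089 = $6,236.
Lost: $7,136 − $6,236 = $900.

$900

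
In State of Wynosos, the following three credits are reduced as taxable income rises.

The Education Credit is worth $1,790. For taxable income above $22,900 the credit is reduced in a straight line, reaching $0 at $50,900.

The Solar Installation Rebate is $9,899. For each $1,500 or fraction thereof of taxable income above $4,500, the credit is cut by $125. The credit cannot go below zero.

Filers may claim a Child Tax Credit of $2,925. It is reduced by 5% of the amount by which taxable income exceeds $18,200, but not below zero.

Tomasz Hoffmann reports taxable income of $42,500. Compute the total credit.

Education Credit: $42,500 is $19,600 into a $28,000 phase-out range, leaving 8,400/28,000 of the credit: $1,790 × 8,400/28,000 = $537.
Solar Installation Rebate: income exceeds $4,500 by $38,000, which is 26 full-or-partial $1,500 increments; reduction = 26 × $125 = $3,250, leaving $6,649.
Child Tax Credit: 5% of the $24,300 excess over $18,200 is $1,215; credit = $2,925 − $1,215 = $1,710.
Total: $537 + $6,649 + $1,710 = $8,896.

$8,896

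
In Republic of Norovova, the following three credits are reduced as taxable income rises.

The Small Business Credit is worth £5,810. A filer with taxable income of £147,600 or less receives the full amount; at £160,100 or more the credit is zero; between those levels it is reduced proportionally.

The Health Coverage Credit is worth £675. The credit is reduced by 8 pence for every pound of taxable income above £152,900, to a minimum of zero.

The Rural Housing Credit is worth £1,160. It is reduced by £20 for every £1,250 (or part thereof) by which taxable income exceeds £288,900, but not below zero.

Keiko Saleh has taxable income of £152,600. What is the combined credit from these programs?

Small Business Credit: £152,600 is £5,000 into a £12,500 phase-out range, leaving 7,500/12,500 of the credit: £5,810 × 7,500/12,500 = £3,486.
Health Coverage Credit: £152,600 is at or below the £152,900 threshold, so the full £675 applies.
Rural Housing Credit: £152,600 is at or below the £288,900 threshold, so the full £1,160 applies.
Total: £3,486 + £675 + £1,160 = £5,321.

£5,321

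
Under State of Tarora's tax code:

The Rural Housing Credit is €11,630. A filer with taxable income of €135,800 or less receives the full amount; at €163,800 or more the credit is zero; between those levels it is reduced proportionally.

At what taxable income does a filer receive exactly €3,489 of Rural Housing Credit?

€155,400

€3,489 is 3,489/11,630 of the full €11,630, so 8,141/11,630 of the €28,000 range has been used: income = €135,800 + €28,000 × 8,141/11,630 = €155,400.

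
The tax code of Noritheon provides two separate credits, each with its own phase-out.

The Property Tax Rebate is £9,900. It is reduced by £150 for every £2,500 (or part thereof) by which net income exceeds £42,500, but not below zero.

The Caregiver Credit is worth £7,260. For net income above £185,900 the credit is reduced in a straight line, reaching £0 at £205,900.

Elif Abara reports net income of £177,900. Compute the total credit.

Property Tax Rebate: income exceeds £42,500 by £135,400, which is 55 full-or-partial £2,500 increments; reduction = 55 × £150 = £8,250, leaving £1,650.
Caregiver Credit: £177,900 is at or below the £185,900 threshold, so the full £7,260 applies.
Total: £1,650 + £7,260 = £8,910.

£8,910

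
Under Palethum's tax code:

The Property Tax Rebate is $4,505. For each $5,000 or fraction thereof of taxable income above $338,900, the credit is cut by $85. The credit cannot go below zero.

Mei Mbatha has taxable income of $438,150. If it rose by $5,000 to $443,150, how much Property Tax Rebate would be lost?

$85

At $438,150 — income exceeds $338,900 by $99,250, which is 20 full-or-partial $5,000 increments; reduction = 20 × $85 = $1,700, leaving $2,805.
At $443,150 — income exceeds $338,900 by $104,250, which is 21 full-or-partial $5,000 increments; reduction = 21 × $85 = $1,785, leaving $2,720.
Lost: $2,805 − $2,720 = $85.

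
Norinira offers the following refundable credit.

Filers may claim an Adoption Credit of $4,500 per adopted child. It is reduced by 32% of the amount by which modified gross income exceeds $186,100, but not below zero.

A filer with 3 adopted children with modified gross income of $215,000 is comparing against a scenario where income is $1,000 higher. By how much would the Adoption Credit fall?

At $215,000 — base = 3 × $4,500 = $13,500. 32% of the $28,900 excess over $186,100 is $9,248; credit = $13,500 − $9,248 = $4,252.
At $216,000 — base = 3 × $4,500 = $13,500. 32% of the $29,900 excess over $186,100 is $9,568; credit = $13,500 − $9,568 = $3,932.
Lost: $4,252 − $3,932 = $320.

$320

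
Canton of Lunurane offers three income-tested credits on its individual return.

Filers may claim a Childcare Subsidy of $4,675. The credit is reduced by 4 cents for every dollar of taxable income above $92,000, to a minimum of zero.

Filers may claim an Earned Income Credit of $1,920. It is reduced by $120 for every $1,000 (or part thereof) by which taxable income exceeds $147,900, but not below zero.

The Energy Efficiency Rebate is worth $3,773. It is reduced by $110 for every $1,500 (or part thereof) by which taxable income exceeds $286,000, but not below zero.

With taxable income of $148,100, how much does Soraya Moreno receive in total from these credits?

$8,004

Childcare Subsidy: 4% of the $56,100 excess over $92,000 is $2,244; credit = $4,675 − $2,244 = $2,431.
Earned Income Credit: income exceeds $147,900 by $200, which is 1 full-or-partial $1,000 increment; reduction = 1 × $120 = $120, leaving $1,800.
Energy Efficiency Rebate: $148,100 is at or below the $286,000 threshold, so the full $3,773 applies.
Total: $2,431 + $1,800 + $3,773 = $8,004.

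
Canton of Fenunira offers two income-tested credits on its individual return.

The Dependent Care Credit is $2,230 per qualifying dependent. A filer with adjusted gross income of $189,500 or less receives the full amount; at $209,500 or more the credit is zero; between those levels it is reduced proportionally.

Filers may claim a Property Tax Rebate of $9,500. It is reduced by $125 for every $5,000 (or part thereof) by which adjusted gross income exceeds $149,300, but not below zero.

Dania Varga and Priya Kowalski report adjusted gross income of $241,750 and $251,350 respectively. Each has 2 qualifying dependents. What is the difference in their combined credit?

Dania ($241,750): Dependent Care Credit: base = 2 × $2,230 = $4,460. $241,750 is at or above $209,500, so the credit is $0. Property Tax Rebate: income exceeds $149,300 by $92,450, which is 19 full-or-partial $5,000 increments; reduction = 19 × $125 = $2,375, leaving $7,125. total $0 + $7,125 = $7,125
Priya ($251,350): Dependent Care Credit: base = 2 × $2,230 = $4,460. $251,350 is at or above $209,500, so the credit is $0. Property Tax Rebate: income exceeds $149,300 by $102,050, which is 21 full-or-partial $5,000 increments; reduction = 21 × $125 = $2,625, leaving $6,875. total $0 + $6,875 = $6,875
Difference: |$7,125 − $6,875| = $250.

$250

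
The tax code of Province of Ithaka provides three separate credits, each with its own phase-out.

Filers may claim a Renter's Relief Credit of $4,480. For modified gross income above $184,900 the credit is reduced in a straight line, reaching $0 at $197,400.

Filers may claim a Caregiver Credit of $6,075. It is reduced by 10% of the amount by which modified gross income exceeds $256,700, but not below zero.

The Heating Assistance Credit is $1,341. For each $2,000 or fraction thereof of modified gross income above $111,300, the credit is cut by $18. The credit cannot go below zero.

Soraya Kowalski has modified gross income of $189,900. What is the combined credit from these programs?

Renter's Relief Credit: $189,900 is $5,000 into a $12,500 phase-out range, leaving 7,500/12,500 of the credit: $4,480 × 7,500/12,500 = $2,688.
Caregiver Credit: $189,900 is at or below the $256,700 threshold, so the full $6,075 applies.
Heating Assistance Credit: income exceeds $111,300 by $78,600, which is 40 full-or-partial $2,000 increments; reduction = 40 × $18 = $720, leaving $621.
Total: $2,688 + $6,075 + $621 = $9,384.

$9,384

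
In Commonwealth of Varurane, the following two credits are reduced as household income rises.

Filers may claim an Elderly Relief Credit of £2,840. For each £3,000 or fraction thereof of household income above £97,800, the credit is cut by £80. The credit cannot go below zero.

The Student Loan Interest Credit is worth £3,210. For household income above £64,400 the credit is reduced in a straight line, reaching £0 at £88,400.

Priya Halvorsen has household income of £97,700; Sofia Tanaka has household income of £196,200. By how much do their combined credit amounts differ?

£2,640

Priya (£97,700): Elderly Relief Credit: £97,700 is at or below the £97,800 threshold, so the full £2,840 applies. Student Loan Interest Credit: £97,700 is at or above £88,400, so the credit is £0. total £2,840 + £0 = £2,840
Sofia (£196,200): Elderly Relief Credit: income exceeds £97,800 by £98,400, which is 33 full-or-partial £3,000 increments; reduction = 33 × £80 = £2,640, leaving £200. Student Loan Interest Credit: £196,200 is at or above £88,400, so the credit is £0. total £200 + £0 = £200
Difference: |£2,840 − £200| = £2,640.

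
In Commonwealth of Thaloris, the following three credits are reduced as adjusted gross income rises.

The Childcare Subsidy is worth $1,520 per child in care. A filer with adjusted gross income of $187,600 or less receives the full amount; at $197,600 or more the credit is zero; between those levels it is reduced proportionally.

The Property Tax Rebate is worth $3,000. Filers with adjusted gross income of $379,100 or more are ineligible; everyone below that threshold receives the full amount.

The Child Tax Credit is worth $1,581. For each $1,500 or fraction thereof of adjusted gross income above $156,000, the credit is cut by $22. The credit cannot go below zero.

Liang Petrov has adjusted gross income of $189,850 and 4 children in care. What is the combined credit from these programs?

$8,787

Childcare Subsidy: base = 4 × $1,520 = $6,080. $189,850 is $2,250 into a $10,000 phase-out range, leaving 7,750/10,000 of the credit: $6,080 × 7,750/10,000 = $4,712.
Property Tax Rebate: $189,850 is below the $379,100 cutoff, so the full $3,000 applies.
Child Tax Credit: income exceeds $156,000 by $33,850, which is 23 full-or-partial $1,500 increments; reduction = 23 × $22 = $506, leaving $1,075.
Total: $4,712 + $3,000 + $1,075 = $8,787.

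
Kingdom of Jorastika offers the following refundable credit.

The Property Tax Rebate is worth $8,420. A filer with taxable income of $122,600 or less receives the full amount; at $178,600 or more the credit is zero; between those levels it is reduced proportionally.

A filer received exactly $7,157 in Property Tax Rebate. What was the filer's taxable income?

$131,000

$7,157 is 7,157/8,420 of the full $8,420, so 1,263/8,420 of the $56,000 range has been used: income = $122,600 + $56,000 × 1,263/8,420 = $131,000.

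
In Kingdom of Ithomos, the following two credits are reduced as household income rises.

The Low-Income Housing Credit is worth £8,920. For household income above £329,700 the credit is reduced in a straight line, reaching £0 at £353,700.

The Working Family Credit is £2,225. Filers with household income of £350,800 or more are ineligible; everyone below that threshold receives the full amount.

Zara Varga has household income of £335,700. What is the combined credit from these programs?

£8,915

Low-Income Housing Credit: £335,700 is £6,000 into a £24,000 phase-out range, leaving 18,000/24,000 of the credit: £8,920 × 18,000/24,000 = £6,690.
Working Family Credit: £335,700 is below the £350,800 cutoff, so the full £2,225 applies.
Total: £6,690 + £2,225 = £8,915.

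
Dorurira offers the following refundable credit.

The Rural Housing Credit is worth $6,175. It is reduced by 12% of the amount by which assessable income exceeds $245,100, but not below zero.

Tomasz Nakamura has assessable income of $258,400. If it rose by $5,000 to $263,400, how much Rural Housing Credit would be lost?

At $258,400 — 12% of the $13,300 excess over $245,100 is $1,596; credit = $6,175 − $1,596 = $4,579.
At $263,400 — 12% of the $18,300 excess over $245,100 is $2,196; credit = $6,175 − $2,196 = $3,979.
Lost: $4,579 − $3,979 = $600.

$600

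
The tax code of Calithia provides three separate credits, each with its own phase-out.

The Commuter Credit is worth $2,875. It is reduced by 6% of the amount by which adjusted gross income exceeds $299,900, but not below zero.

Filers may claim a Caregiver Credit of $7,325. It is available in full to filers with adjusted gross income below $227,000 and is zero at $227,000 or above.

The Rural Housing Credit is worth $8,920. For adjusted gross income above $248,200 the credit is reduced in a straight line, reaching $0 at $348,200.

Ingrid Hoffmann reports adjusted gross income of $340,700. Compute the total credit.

Commuter Credit: 6% of the $40,800 excess over $299,900 is $2,448; credit = $2,875 − $2,448 = $427.
Caregiver Credit: $340,700 meets or exceeds the $227,000 cutoff, so the credit is $0.
Rural Housing Credit: $340,700 is $92,500 into a $100,000 phase-out range, leaving 7,500/100,000 of the credit: $8,920 × 7,500/100,000 = $669.
Total: $427 + $0 + $669 = $1,096.

$1,096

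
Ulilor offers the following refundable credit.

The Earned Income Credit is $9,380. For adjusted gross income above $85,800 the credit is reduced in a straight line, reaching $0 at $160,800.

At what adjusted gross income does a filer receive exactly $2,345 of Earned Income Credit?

$142,050

$2,345 is 2,345/9,380 of the full $9,380, so 7,035/9,380 of the $75,000 range has been used: income = $85,800 + $75,000 × 7,035/9,380 = $142,050.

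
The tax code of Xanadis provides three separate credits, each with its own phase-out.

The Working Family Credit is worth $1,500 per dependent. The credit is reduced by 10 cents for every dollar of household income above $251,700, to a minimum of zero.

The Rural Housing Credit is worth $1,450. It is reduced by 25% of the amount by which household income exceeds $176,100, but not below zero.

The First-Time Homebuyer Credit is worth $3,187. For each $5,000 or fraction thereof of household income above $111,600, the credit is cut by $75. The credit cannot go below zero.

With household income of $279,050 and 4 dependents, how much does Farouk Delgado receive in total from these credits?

Working Family Credit: base = 4 × $1,500 = $6,000. 10% of the $27,350 excess over $251,700 is $2,735; credit = $6,000 − $2,735 = $3,265.
Rural Housing Credit: 25% of the $102,950 excess over $176,100 is $25,737.50 ≥ base, so the credit is $0.
First-Time Homebuyer Credit: income exceeds $111,600 by $167,450, which is 34 full-or-partial $5,000 increments; reduction = 34 × $75 = $2,550, leaving $637.
Total: $3,265 + $0 + $637 = $3,902.

$3,902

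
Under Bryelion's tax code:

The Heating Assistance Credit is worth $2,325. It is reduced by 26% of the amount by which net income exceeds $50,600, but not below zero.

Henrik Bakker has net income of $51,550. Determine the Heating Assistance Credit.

Heating Assistance Credit: 26% of the $950 excess over $50,600 is $247; credit = $2,325 − $247 = $2,078.

$2,078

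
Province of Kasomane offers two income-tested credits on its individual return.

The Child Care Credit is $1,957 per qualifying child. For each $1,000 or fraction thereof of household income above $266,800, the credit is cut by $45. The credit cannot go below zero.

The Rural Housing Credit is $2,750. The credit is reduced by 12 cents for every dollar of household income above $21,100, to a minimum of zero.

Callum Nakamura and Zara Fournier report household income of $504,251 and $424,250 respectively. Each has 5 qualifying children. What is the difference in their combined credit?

Callum ($504,251): Child Care Credit: base = 5 × $1,957 = $9,785. income exceeds $266,800 by $237,451 → 238 increments × $45 = $10,710 ≥ base, so the credit is $0. Rural Housing Credit: 12% of the $483,151 excess over $21,100 is $57,978.12 ≥ base, so the credit is $0. total $0 + $0 = $0
Zara ($424,250): Child Care Credit: base = 5 × $1,957 = $9,785. income exceeds $266,800 by $157,450, which is 158 full-or-partial $1,000 increments; reduction = 158 × $45 = $7,110, leaving $2,675. Rural Housing Credit: 12% of the $403,150 excess over $21,100 is $48,378 ≥ base, so the credit is $0. total $2,675 + $0 = $2,675
Difference: |$0 − $2,675| = $2,675.

$2,675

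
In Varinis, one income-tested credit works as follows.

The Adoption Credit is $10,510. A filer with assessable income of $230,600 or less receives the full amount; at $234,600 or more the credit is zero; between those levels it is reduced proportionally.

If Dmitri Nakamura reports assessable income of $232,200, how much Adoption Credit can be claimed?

$6,306

Adoption Credit: $232,200 is $1,600 into a $4,000 phase-out range, leaving 2,400/4,000 of the credit: $10,510 × 2,400/4,000 = $6,306.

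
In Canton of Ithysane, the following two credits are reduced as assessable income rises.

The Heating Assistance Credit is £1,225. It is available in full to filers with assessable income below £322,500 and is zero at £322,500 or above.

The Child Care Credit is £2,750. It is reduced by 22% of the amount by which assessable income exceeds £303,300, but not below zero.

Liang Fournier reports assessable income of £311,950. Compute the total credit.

£2,072

Heating Assistance Credit: £311,950 is below the £322,500 cutoff, so the full £1,225 applies.
Child Care Credit: 22% of the £8,650 excess over £303,300 is £1,903; credit = £2,750 − £1,903 = £847.
Total: £1,225 + £847 = £2,072.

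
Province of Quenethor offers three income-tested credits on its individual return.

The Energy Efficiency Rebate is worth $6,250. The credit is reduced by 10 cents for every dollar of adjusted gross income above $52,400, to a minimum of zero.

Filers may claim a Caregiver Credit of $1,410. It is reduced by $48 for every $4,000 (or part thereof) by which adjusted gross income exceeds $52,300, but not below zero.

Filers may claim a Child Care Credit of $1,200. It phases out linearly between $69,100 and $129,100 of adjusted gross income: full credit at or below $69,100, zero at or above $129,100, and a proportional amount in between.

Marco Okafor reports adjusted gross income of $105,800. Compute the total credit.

Energy Efficiency Rebate: 10% of the $53,400 excess over $52,400 is $5,340; credit = $6,250 − $5,340 = $910.
Caregiver Credit: income exceeds $52,300 by $53,500, which is 14 full-or-partial $4,000 increments; reduction = 14 × $48 = $672, leaving $738.
Child Care Credit: $105,800 is $36,700 into a $60,000 phase-out range, leaving 23,300/60,000 of the credit: $1,200 × 23,300/60,000 = $466.
Total: $910 + $738 + $466 = $2,114.

$2,114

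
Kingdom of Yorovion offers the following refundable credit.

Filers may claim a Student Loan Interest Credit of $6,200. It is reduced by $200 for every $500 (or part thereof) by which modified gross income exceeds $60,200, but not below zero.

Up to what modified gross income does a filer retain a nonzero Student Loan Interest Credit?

After 30 increments the reduction is 30 × $200 = $6,000, leaving $200; one more increment wipes it out. Increment 30 ends at excess 30 × $500 = $15,000, so the highest qualifying income is $60,200 + $15,000 = $75,200.

$75,200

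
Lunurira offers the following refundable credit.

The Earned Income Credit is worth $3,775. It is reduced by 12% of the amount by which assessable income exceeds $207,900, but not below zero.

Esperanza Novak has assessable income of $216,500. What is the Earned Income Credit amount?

Earned Income Credit: 12% of the $8,600 excess over $207,900 is $1,032; credit = $3,775 − $1,032 = $2,743.

$2,743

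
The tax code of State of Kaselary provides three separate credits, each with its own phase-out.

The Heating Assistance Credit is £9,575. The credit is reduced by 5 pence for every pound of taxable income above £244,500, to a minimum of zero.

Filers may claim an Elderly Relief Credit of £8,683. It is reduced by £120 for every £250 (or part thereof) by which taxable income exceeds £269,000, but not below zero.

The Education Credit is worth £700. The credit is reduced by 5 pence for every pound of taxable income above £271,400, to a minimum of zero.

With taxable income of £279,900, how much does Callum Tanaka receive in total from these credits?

Heating Assistance Credit: 5% of the £35,400 excess over £244,500 is £1,770; credit = £9,575 − £1,770 = £7,805.
Elderly Relief Credit: income exceeds £269,000 by £10,900, which is 44 full-or-partial £250 increments; reduction = 44 × £120 = £5,280, leaving £3,403.
Education Credit: 5% of the £8,500 excess over £271,400 is £425; credit = £700 − £425 = £275.
Total: £7,805 + £3,403 + £275 = £11,483.

£11,483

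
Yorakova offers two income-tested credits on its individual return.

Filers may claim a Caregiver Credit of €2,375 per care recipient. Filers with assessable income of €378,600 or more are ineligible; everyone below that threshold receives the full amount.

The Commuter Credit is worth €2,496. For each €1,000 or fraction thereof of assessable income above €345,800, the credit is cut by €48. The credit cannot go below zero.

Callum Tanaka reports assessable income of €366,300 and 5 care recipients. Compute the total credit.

Caregiver Credit: base = 5 × €2,375 = €11,875. €366,300 is below the €378,600 cutoff, so the full €11,875 applies.
Commuter Credit: income exceeds €345,800 by €20,500, which is 21 full-or-partial €1,000 increments; reduction = 21 × €48 = €1,008, leaving €1,488.
Total: €11,875 + €1,488 = €13,363.

€13,363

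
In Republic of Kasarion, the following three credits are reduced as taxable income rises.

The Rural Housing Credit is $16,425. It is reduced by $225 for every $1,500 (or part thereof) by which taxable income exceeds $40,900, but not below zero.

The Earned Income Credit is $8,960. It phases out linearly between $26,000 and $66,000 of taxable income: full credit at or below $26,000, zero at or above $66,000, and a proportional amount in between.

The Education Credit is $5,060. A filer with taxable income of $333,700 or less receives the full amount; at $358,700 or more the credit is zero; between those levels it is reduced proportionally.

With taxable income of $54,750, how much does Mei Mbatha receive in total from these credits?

Rural Housing Credit: income exceeds $40,900 by $13,850, which is 10 full-or-partial $1,500 increments; reduction = 10 × $225 = $2,250, leaving $14,175.
Earned Income Credit: $54,750 is $28,750 into a $40,000 phase-out range, leaving 11,250/40,000 of the credit: $8,960 × 11,250/40,000 = $2,520.
Education Credit: $54,750 is at or below the $333,700 threshold, so the full $5,060 applies.
Total: $14,175 + $2,520 + $5,060 = $21,755.

$21,755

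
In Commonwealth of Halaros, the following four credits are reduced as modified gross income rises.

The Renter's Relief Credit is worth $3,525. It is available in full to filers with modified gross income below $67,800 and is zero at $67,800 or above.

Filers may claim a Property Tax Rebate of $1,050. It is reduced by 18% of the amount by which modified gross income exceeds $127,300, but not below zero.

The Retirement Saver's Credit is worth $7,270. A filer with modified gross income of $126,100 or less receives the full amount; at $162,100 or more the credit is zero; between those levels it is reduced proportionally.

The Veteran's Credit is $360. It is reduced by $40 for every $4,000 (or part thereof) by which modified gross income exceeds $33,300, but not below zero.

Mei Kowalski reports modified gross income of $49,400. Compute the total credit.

$12,005

Renter's Relief Credit: $49,400 is below the $67,800 cutoff, so the full $3,525 applies.
Property Tax Rebate: $49,400 is at or below the $127,300 threshold, so the full $1,050 applies.
Retirement Saver's Credit: $49,400 is at or below the $126,100 threshold, so the full $7,270 applies.
Veteran's Credit: income exceeds $33,300 by $16,100, which is 5 full-or-partial $4,000 increments; reduction = 5 × $40 = $200, leaving $160.
Total: $3,525 + $1,050 + $7,270 + $160 = $12,005.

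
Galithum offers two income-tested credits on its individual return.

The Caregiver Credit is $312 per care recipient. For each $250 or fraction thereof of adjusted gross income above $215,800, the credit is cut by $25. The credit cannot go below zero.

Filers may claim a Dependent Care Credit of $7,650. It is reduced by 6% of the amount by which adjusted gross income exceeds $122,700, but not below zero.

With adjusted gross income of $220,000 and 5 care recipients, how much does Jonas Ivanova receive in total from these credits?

Caregiver Credit: base = 5 × $312 = $1,560. income exceeds $215,800 by $4,200, which is 17 full-or-partial $250 increments; reduction = 17 × $25 = $425, leaving $1,135.
Dependent Care Credit: 6% of the $97,300 excess over $122,700 is $5,838; credit = $7,650 − $5,838 = $1,812.
Total: $1,135 + $1,812 = $2,947.

$2,947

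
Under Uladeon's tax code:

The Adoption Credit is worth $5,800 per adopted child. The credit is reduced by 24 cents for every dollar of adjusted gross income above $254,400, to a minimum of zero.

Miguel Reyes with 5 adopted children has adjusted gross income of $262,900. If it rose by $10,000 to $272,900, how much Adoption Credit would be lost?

$2,400

At $262,900 — base = 5 × $5,800 = $29,000. 24% of the $8,500 excess over $254,400 is $2,040; credit = $29,000 − $2,040 = $26,960.
At $272,900 — base = 5 × $5,800 = $29,000. 24% of the $18,500 excess over $254,400 is $4,440; credit = $29,000 − $4,440 = $24,560.
Lost: $26,960 − $24,560 = $2,400.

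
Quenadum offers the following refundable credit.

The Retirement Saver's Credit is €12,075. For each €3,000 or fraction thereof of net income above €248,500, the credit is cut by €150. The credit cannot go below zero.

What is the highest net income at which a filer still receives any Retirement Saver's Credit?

€488,500

After 80 increments the reduction is 80 × €150 = €12,000, leaving €75; one more increment wipes it out. Increment 80 ends at excess 80 × €3,000 = €240,000, so the highest qualifying income is €248,500 + €240,000 = €488,500.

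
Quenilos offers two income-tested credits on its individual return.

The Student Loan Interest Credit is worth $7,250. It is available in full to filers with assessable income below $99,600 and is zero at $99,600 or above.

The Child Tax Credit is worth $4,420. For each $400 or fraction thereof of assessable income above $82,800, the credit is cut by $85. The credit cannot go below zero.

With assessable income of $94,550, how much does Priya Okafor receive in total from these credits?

$9,120

Student Loan Interest Credit: $94,550 is below the $99,600 cutoff, so the full $7,250 applies.
Child Tax Credit: income exceeds $82,800 by $11,750, which is 30 full-or-partial $400 increments; reduction = 30 × $85 = $2,550, leaving $1,870.
Total: $7,250 + $1,870 = $9,120.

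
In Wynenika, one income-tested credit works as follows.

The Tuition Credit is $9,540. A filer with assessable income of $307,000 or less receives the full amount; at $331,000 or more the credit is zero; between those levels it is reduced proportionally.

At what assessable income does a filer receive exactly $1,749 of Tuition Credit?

$1,749 is 1,749/9,540 of the full $9,540, so 7,791/9,540 of the $24,000 range has been used: income = $307,000 + $24,000 × 7,791/9,540 = $326,600.

$326,600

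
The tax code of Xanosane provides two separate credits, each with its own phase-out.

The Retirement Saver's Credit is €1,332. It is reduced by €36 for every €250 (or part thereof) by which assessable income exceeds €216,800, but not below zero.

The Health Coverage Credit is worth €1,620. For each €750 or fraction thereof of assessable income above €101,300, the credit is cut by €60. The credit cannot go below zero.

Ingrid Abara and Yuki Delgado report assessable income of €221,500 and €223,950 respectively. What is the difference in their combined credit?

€360

Ingrid (€221,500): Retirement Saver's Credit: income exceeds €216,800 by €4,700, which is 19 full-or-partial €250 increments; reduction = 19 × €36 = €684, leaving €648. Health Coverage Credit: income exceeds €101,300 by €120,200 → 161 increments × €60 = €9,660 ≥ base, so the credit is €0. total €648 + €0 = €648
Yuki (€223,950): Retirement Saver's Credit: income exceeds €216,800 by €7,150, which is 29 full-or-partial €250 increments; reduction = 29 × €36 = €1,044, leaving €288. Health Coverage Credit: income exceeds €101,300 by €122,650 → 164 increments × €60 = €9,840 ≥ base, so the credit is €0. total €288 + €0 = €288
Difference: |€648 − €288| = €360.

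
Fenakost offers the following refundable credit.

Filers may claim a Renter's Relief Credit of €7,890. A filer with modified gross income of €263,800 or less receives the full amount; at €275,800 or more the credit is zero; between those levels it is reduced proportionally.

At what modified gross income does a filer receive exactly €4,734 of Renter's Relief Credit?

€4,734 is 4,734/7,890 of the full €7,890, so 3,156/7,890 of the €12,000 range has been used: income = €263,800 + €12,000 × 3,156/7,890 = €268,600.

€268,600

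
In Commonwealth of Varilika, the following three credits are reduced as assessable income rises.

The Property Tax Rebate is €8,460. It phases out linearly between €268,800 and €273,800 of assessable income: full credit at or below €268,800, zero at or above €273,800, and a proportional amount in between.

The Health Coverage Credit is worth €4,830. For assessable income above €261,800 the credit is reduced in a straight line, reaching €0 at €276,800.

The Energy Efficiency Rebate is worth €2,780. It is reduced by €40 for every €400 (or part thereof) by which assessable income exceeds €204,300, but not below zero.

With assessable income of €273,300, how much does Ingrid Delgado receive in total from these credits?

Property Tax Rebate: €273,300 is €4,500 into a €5,000 phase-out range, leaving 500/5,000 of the credit: €8,460 × 500/5,000 = €846.
Health Coverage Credit: €273,300 is €11,500 into a €15,000 phase-out range, leaving 3,500/15,000 of the credit: €4,830 × 3,500/15,000 = €1,127.
Energy Efficiency Rebate: income exceeds €204,300 by €69,000 → 173 increments × €40 = €6,920 ≥ base, so the credit is €0.
Total: €846 + €1,127 + €0 = €1,973.

€1,973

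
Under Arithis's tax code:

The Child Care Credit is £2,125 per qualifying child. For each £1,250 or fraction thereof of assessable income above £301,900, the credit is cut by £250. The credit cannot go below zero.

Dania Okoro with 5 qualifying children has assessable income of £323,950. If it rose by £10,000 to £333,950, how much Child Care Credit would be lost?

£2,000

At £323,950 — base = 5 × £2,125 = £10,625. income exceeds £301,900 by £22,050, which is 18 full-or-partial £1,250 increments; reduction = 18 × £250 = £4,500, leaving £6,125.
At £333,950 — base = 5 × £2,125 = £10,625. income exceeds £301,900 by £32,050, which is 26 full-or-partial £1,250 increments; reduction = 26 × £250 = £6,500, leaving £4,125.
Lost: £6,125 − £4,125 = £2,000.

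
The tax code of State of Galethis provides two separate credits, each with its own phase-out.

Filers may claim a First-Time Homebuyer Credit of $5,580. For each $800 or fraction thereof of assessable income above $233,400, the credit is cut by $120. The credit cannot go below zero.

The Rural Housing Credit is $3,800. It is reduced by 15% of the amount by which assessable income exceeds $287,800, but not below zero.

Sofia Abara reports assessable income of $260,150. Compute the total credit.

First-Time Homebuyer Credit: income exceeds $233,400 by $26,750, which is 34 full-or-partial $800 increments; reduction = 34 × $120 = $4,080, leaving $1,500.
Rural Housing Credit: $260,150 is at or below the $287,800 threshold, so the full $3,800 applies.
Total: $1,500 + $3,800 = $5,300.

$5,300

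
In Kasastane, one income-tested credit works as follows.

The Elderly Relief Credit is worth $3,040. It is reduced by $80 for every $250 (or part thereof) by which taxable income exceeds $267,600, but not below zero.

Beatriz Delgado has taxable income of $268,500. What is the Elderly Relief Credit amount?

Elderly Relief Credit: income exceeds $267,600 by $900, which is 4 full-or-partial $250 increments; reduction = 4 × $80 = $320, leaving $2,720.

$2,720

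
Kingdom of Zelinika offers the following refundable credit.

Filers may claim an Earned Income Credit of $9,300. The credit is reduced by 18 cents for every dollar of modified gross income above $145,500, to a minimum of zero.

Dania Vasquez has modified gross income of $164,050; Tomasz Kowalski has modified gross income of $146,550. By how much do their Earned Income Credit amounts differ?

Dania ($164,050): Earned Income Credit: 18% of the $18,550 excess over $145,500 is $3,339; credit = $9,300 − $3,339 = $5,961.
Tomasz ($146,550): Earned Income Credit: 18% of the $1,050 excess over $145,500 is $189; credit = $9,300 − $189 = $9,111.
Difference: |$5,961 − $9,111| = $3,150.

$3,150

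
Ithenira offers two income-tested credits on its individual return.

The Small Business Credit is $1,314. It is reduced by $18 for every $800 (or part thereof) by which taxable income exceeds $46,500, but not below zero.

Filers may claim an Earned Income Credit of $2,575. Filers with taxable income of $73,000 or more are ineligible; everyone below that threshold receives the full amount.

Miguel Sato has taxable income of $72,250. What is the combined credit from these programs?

$3,295

Small Business Credit: income exceeds $46,500 by $25,750, which is 33 full-or-partial $800 increments; reduction = 33 × $18 = $594, leaving $720.
Earned Income Credit: $72,250 is below the $73,000 cutoff, so the full $2,575 applies.
Total: $720 + $2,575 = $3,295.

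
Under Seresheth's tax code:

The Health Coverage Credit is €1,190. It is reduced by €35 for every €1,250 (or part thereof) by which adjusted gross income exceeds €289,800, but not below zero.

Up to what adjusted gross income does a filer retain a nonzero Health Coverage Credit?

After 33 increments the reduction is 33 × €35 = €1,155, leaving €35; one more increment wipes it out. Increment 33 ends at excess 33 × €1,250 = €41,250, so the highest qualifying income is €289,800 + €41,250 = €331,050.

€331,050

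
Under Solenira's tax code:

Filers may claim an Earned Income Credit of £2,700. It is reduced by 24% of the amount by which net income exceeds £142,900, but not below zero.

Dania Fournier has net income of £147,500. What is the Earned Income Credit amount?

£1,596

Earned Income Credit: 24% of the £4,600 excess over £142,900 is £1,104; credit = £2,700 − £1,104 = £1,596.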